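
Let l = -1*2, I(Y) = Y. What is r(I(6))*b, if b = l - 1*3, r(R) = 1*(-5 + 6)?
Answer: -5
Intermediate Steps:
r(R) = 1 (r(R) = 1*1 = 1)
l = -2
b = -5 (b = -2 - 1*3 = -2 - 3 = -5)
r(I(6))*b = 1*(-5) = -5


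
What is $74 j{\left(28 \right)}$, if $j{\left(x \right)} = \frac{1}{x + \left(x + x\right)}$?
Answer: $\frac{37}{42} \approx 0.88095$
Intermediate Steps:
$j{\left(x \right)} = \frac{1}{3 x}$ ($j{\left(x \right)} = \frac{1}{x + 2 x} = \frac{1}{3 x}$)
$74 j{\left(28 \right)} = 74 \frac{1}{3 \cdot 28} = 74 \cdot \frac{1}{3} \cdot \frac{1}{28} = 74 \cdot \frac{1}{84} = \frac{37}{42}$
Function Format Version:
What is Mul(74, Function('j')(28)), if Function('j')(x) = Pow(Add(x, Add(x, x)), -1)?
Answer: Rational(37, 42) ≈ 0.88095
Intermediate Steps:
Function('j')(x) = Mul(Rational(1, 3), Pow(x, -1)) (Function('j')(x) = Pow(Add(x, Mul(2, x)), -1) = Pow(Mul(3, x), -1) = Mul(Rational(1, 3), Pow(x, -1)))
Mul(74, Function('j')(28)) = Mul(74, Mul(Rational(1, 3), Pow(28, -1))) = Mul(74, Mul(Rational(1, 3), Rational(1, 28))) = Mul(74, Rational(1, 84)) = Rational(37, 42)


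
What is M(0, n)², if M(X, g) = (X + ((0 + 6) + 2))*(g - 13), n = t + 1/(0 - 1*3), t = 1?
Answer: 87616/9 ≈ 9735.1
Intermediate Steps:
n = ⅔ (n = 1 + 1/(0 - 1*3) = 1 + 1/(0 - 3) = 1 + 1/(-3) = 1 - ⅓ = ⅔ ≈ 0.66667)
M(X, g) = (-13 + g)*(8 + X) (M(X, g) = (X + (6 + 2))*(-13 + g) = (X + 8)*(-13 + g) = (8 + X)*(-13 + g) = (-13 + g)*(8 + X))
M(0, n)² = (-104 - 13*0 + 8*(⅔) + 0*(⅔))² = (-104 + 0 + 16/3 + 0)² = (-296/3)² = 87616/9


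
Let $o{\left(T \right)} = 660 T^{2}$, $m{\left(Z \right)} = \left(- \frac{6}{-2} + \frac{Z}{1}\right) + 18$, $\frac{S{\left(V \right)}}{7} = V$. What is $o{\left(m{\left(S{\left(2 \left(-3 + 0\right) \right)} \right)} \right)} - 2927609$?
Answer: $-2636549$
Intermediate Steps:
$S{\left(V \right)} = 7 V$
$m{\left(Z \right)} = 21 + Z$ ($m{\left(Z \right)} = \left(\left(-6\right) \left(- \frac{1}{2}\right) + Z 1\right) + 18 = \left(3 + Z\right) + 18 = 21 + Z$)
$o{\left(m{\left(S{\left(2 \left(-3 + 0\right) \right)} \right)} \right)} - 2927609 = 660 \left(21 + 7 \cdot 2 \left(-3 + 0\right)\right)^{2} - 2927609 = 660 \left(21 + 7 \cdot 2 \left(-3\right)\right)^{2} - 2927609 = 660 \left(21 + 7 \left(-6\right)\right)^{2} - 2927609 = 660 \left(21 - 42\right)^{2} - 2927609 = 660 \left(-21\right)^{2} - 2927609 = 660 \cdot 441 - 2927609 = 291060 - 2927609 = -2636549$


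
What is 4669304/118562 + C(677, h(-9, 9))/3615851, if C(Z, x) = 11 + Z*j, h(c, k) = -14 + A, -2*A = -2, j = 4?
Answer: 8441914953891/214351263131 ≈ 39.384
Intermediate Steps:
A = 1 (A = -½*(-2) = 1)
h(c, k) = -13 (h(c, k) = -14 + 1 = -13)
C(Z, x) = 11 + 4*Z (C(Z, x) = 11 + Z*4 = 11 + 4*Z)
4669304/118562 + C(677, h(-9, 9))/3615851 = 4669304/118562 + (11 + 4*677)/3615851 = 4669304*(1/118562) + (11 + 2708)*(1/3615851) = 2334652/59281 + 2719*(1/3615851) = 2334652/59281 + 2719/3615851 = 8441914953891/214351263131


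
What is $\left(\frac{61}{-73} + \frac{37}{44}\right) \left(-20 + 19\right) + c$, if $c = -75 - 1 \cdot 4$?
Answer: $- \frac{253765}{3212} \approx -79.005$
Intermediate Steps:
$c = -79$ ($c = -75 - 4 = -79$)
$\left(\frac{61}{-73} + \frac{37}{44}\right) \left(-20 + 19\right) + c = \left(\frac{61}{-73} + \frac{37}{44}\right) \left(-20 + 19\right) - 79 = \left(61 \left(- \frac{1}{73}\right) + 37 \cdot \frac{1}{44}\right) \left(-1\right) - 79 = \left(- \frac{61}{73} + \frac{37}{44}\right) \left(-1\right) - 79 = \frac{17}{3212} \left(-1\right) - 79 = - \frac{17}{3212} - 79 = - \frac{253765}{3212}$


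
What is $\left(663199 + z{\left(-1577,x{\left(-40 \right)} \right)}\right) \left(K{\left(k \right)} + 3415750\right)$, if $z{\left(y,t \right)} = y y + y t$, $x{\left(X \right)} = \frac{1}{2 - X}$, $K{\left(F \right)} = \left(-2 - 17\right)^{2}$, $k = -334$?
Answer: $\frac{451964463105689}{42} \approx 1.0761 \cdot 10^{13}$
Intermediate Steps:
$K{\left(F \right)} = 361$ ($K{\left(F \right)} = \left(-19\right)^{2} = 361$)
$z{\left(y,t \right)} = y^{2} + t y$
$\left(663199 + z{\left(-1577,x{\left(-40 \right)} \right)}\right) \left(K{\left(k \right)} + 3415750\right) = \left(663199 - 1577 \left(- \frac{1}{-2 - 40} - 1577\right)\right) \left(361 + 3415750\right) = \left(663199 - 1577 \left(- \frac{1}{-42} - 1577\right)\right) 3416111 = \left(663199 - 1577 \left(\left(-1\right) \left(- \frac{1}{42}\right) - 1577\right)\right) 3416111 = \left(663199 - 1577 \left(\frac{1}{42} - 1577\right)\right) 3416111 = \left(663199 - - \frac{104449441}{42}\right) 3416111 = \left(663199 + \frac{104449441}{42}\right) 3416111 = \frac{132303799}{42} \cdot 3416111 = \frac{451964463105689}{42}$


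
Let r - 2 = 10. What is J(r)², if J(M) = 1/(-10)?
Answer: 1/100 ≈ 0.010000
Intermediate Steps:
r = 12 (r = 2 + 10 = 12)
J(M) = -⅒
J(r)² = (-⅒)² = 1/100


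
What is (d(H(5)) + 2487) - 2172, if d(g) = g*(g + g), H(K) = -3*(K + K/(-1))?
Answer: 315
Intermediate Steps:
H(K) = 0 (H(K) = -3*(K + K*(-1)) = -3*(K - K) = -3*0 = 0)
d(g) = 2*g² (d(g) = g*(2*g) = 2*g²)
(d(H(5)) + 2487) - 2172 = (2*0² + 2487) - 2172 = (2*0 + 2487) - 2172 = (0 + 2487) - 2172 = 2487 - 2172 = 315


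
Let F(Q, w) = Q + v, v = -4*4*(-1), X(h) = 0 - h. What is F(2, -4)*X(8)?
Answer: -144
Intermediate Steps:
X(h) = -h
v = 16 (v = -16*(-1) = 16)
F(Q, w) = 16 + Q (F(Q, w) = Q + 16 = 16 + Q)
F(2, -4)*X(8) = (16 + 2)*(-1*8) = 18*(-8) = -144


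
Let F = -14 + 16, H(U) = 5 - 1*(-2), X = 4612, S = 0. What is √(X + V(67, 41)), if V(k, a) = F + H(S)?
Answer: √4621 ≈ 67.978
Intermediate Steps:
H(U) = 7 (H(U) = 5 + 2 = 7)
F = 2
V(k, a) = 9 (V(k, a) = 2 + 7 = 9)
√(X + V(67, 41)) = √(4612 + 9) = √4621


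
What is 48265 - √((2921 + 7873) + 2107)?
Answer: 48265 - √12901 ≈ 48151.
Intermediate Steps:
48265 - √((2921 + 7873) + 2107) = 48265 - √(10794 + 2107) = 48265 - √12901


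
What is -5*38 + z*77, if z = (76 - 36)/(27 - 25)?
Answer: 1350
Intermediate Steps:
z = 20 (z = 40/2 = 40*(½) = 20)
-5*38 + z*77 = -5*38 + 20*77 = -190 + 1540 = 1350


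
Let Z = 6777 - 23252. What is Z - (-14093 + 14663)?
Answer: -17045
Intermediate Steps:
Z = -16475
Z - (-14093 + 14663) = -16475 - (-14093 + 14663) = -16475 - 1*570 = -16475 - 570 = -17045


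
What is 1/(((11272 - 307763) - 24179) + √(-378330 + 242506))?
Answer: -160335/51414692362 - I*√8489/25707346181 ≈ -3.1185e-6 - 3.584e-9*I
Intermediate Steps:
1/(((11272 - 307763) - 24179) + √(-378330 + 242506)) = 1/((-296491 - 24179) + √(-135824)) = 1/(-320670 + 4*I*√8489)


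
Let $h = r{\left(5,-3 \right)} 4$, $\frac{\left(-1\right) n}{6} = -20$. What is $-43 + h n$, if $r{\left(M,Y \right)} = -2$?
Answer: $-1003$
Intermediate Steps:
$n = 120$ ($n = \left(-6\right) \left(-20\right) = 120$)
$h = -8$ ($h = \left(-2\right) 4 = -8$)
$-43 + h n = -43 - 960 = -1003$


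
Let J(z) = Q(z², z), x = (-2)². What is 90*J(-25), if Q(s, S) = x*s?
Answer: 225000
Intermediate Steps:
x = 4
Q(s, S) = 4*s
J(z) = 4*z²
90*J(-25) = 90*(4*(-25)²) = 90*(4*625) = 90*2500 = 225000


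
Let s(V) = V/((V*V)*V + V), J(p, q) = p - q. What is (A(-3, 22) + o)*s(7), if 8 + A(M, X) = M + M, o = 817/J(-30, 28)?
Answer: -1629/2900 ≈ -0.56172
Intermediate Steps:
o = -817/58 (o = 817/(-30 - 1*28) = 817/(-30 - 28) = 817/(-58) = 817*(-1/58) = -817/58 ≈ -14.086)
s(V) = V/(V + V³) (s(V) = V/(V²*V + V) = V/(V³ + V) = V/(V + V³))
A(M, X) = -8 + 2*M (A(M, X) = -8 + (M + M) = -8 + 2*M)
(A(-3, 22) + o)*s(7) = ((-8 + 2*(-3)) - 817/58)/(1 + 7²) = ((-8 - 6) - 817/58)/(1 + 49) = (-14 - 817/58)/50 = -1629/58*1/50 = -1629/2900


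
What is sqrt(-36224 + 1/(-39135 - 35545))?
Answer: I*sqrt(50506239353070)/37340 ≈ 190.33*I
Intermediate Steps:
sqrt(-36224 + 1/(-39135 - 35545)) = sqrt(-36224 + 1/(-74680)) = sqrt(-36224 - 1/74680) = sqrt(-2705208321/74680) = I*sqrt(50506239353070)/37340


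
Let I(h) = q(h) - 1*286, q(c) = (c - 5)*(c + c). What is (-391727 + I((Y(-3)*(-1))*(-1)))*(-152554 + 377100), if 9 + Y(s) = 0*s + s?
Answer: -87933336330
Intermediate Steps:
q(c) = 2*c*(-5 + c) (q(c) = (-5 + c)*(2*c) = 2*c*(-5 + c))
Y(s) = -9 + s (Y(s) = -9 + (0*s + s) = -9 + (0 + s) = -9 + s)
I(h) = -286 + 2*h*(-5 + h) (I(h) = 2*h*(-5 + h) - 1*286 = 2*h*(-5 + h) - 286 = -286 + 2*h*(-5 + h))
(-391727 + I((Y(-3)*(-1))*(-1)))*(-152554 + 377100) = (-391727 + (-286 + 2*(((-9 - 3)*(-1))*(-1))*(-5 + ((-9 - 3)*(-1))*(-1))))*(-152554 + 377100) = (-391727 + (-286 + 2*(-12*(-1)*(-1))*(-5 - 12*(-1)*(-1))))*224546 = (-391727 + (-286 + 2*(12*(-1))*(-5 + 12*(-1))))*224546 = (-391727 + (-286 + 2*(-12)*(-5 - 12)))*224546 = (-391727 + (-286 + 2*(-12)*(-17)))*224546 = (-391727 + (-286 + 408))*224546 = (-391727 + 122)*224546 = -391605*224546 = -87933336330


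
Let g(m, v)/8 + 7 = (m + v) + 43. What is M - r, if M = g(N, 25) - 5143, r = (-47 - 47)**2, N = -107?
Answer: -14347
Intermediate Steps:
g(m, v) = 288 + 8*m + 8*v (g(m, v) = -56 + 8*((m + v) + 43) = -56 + 8*(43 + m + v) = -56 + (344 + 8*m + 8*v) = 288 + 8*m + 8*v)
r = 8836 (r = (-94)**2 = 8836)
M = -5511 (M = (288 + 8*(-107) + 8*25) - 5143 = (288 - 856 + 200) - 5143 = -368 - 5143 = -5511)
M - r = -5511 - 1*8836 = -5511 - 8836 = -14347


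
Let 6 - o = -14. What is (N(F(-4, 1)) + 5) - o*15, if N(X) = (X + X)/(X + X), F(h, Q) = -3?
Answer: -294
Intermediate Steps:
o = 20 (o = 6 - 1*(-14) = 6 + 14 = 20)
N(X) = 1 (N(X) = (2*X)/((2*X)) = (2*X)*(1/(2*X)) = 1)
(N(F(-4, 1)) + 5) - o*15 = (1 + 5) - 1*20*15 = 6 - 20*15 = 6 - 300 = -294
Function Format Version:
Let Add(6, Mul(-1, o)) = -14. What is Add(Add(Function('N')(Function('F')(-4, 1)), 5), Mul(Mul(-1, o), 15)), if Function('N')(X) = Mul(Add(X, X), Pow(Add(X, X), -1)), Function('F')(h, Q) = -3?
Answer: -294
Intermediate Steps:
o = 20 (o = Add(6, Mul(-1, -14)) = Add(6, 14) = 20)
Function('N')(X) = 1 (Function('N')(X) = Mul(Mul(2, X), Pow(Mul(2, X), -1)) = Mul(Mul(2, X), Mul(Rational(1, 2), Pow(X, -1))) = 1)
Add(Add(Function('N')(Function('F')(-4, 1)), 5), Mul(Mul(-1, o), 15)) = Add(Add(1, 5), Mul(Mul(-1, 20), 15)) = Add(6, Mul(-20, 15)) = Add(6, -300) = -294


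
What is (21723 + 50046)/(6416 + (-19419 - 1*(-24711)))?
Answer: 71769/11708 ≈ 6.1299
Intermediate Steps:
(21723 + 50046)/(6416 + (-19419 - 1*(-24711))) = 71769/(6416 + (-19419 + 24711)) = 71769/(6416 + 5292) = 71769/11708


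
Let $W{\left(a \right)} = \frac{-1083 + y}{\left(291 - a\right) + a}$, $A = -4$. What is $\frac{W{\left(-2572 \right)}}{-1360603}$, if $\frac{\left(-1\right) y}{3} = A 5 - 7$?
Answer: $\frac{334}{131978491} \approx 2.5307 \cdot 10^{-6}$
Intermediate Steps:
$y = 81$ ($y = - 3 \left(\left(-4\right) 5 - 7\right) = - 3 \left(-20 - 7\right) = \left(-3\right) \left(-27\right) = 81$)
$W{\left(a \right)} = - \frac{334}{97}$ ($W{\left(a \right)} = \frac{-1083 + 81}{\left(291 - a\right) + a} = - \frac{1002}{291} = \left(-1002\right) \frac{1}{291} = - \frac{334}{97}$)
$\frac{W{\left(-2572 \right)}}{-1360603} = - \frac{334}{97 \left(-1360603\right)} = \left(- \frac{334}{97}\right) \left(- \frac{1}{1360603}\right) = \frac{334}{131978491}$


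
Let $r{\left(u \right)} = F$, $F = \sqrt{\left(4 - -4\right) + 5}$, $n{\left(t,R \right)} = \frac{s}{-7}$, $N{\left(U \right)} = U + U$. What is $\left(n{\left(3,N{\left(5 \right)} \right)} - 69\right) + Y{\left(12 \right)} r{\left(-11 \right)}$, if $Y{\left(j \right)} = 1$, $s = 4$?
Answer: $- \frac{487}{7} + \sqrt{13} \approx -65.966$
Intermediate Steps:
$N{\left(U \right)} = 2 U$
$n{\left(t,R \right)} = - \frac{4}{7}$ ($n{\left(t,R \right)} = \frac{4}{-7} = 4 \left(- \frac{1}{7}\right) = - \frac{4}{7}$)
$F = \sqrt{13}$ ($F = \sqrt{\left(4 + 4\right) + 5} = \sqrt{8 + 5} = \sqrt{13} \approx 3.6056$)
$r{\left(u \right)} = \sqrt{13}$
$\left(n{\left(3,N{\left(5 \right)} \right)} - 69\right) + Y{\left(12 \right)} r{\left(-11 \right)} = \left(- \frac{4}{7} - 69\right) + 1 \sqrt{13} = - \frac{487}{7} + \sqrt{13}$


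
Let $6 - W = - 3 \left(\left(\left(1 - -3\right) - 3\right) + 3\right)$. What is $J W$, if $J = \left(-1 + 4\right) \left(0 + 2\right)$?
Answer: $108$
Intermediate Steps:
$J = 6$ ($J = 3 \cdot 2 = 6$)
$W = 18$ ($W = 6 - - 3 \left(\left(\left(1 - -3\right) - 3\right) + 3\right) = 6 - - 3 \left(\left(\left(1 + 3\right) - 3\right) + 3\right) = 6 - - 3 \left(\left(4 - 3\right) + 3\right) = 6 - - 3 \left(1 + 3\right) = 6 - \left(-3\right) 4 = 6 - -12 = 6 + 12 = 18$)
$J W = 6 \cdot 18 = 108$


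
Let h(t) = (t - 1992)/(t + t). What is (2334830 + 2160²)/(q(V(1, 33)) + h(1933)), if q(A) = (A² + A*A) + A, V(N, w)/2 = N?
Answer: 27063662380/38601 ≈ 7.0111e+5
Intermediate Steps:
V(N, w) = 2*N
h(t) = (-1992 + t)/(2*t) (h(t) = (-1992 + t)/((2*t)) = (-1992 + t)*(1/(2*t)) = (-1992 + t)/(2*t))
q(A) = A + 2*A² (q(A) = (A² + A²) + A = 2*A² + A = A + 2*A²)
(2334830 + 2160²)/(q(V(1, 33)) + h(1933)) = (2334830 + 2160²)/((2*1)*(1 + 2*(2*1)) + (½)*(-1992 + 1933)/1933) = (2334830 + 4665600)/(2*(1 + 2*2) + (½)*(1/1933)*(-59)) = 7000430/(2*(1 + 4) - 59/3866) = 7000430/(2*5 - 59/3866) = 7000430/(10 - 59/3866) = 7000430/(38601/3866) = 7000430*(3866/38601) = 27063662380/38601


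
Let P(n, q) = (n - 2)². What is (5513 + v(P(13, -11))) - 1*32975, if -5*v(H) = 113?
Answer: -137423/5 ≈ -27485.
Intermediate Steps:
P(n, q) = (-2 + n)²
v(H) = -113/5 (v(H) = -⅕*113 = -113/5)
(5513 + v(P(13, -11))) - 1*32975 = (5513 - 113/5) - 1*32975 = 27452/5 - 32975 = -137423/5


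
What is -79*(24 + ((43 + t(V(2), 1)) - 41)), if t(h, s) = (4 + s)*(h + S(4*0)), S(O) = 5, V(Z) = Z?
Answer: -4819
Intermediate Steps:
t(h, s) = (4 + s)*(5 + h) (t(h, s) = (4 + s)*(h + 5) = (4 + s)*(5 + h))
-79*(24 + ((43 + t(V(2), 1)) - 41)) = -79*(24 + ((43 + (20 + 4*2 + 5*1 + 2*1)) - 41)) = -79*(24 + ((43 + (20 + 8 + 5 + 2)) - 41)) = -79*(24 + ((43 + 35) - 41)) = -79*(24 + (78 - 41)) = -79*(24 + 37) = -79*61 = -4819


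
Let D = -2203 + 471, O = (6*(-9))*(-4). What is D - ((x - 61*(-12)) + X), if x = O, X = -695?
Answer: -1985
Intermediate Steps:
O = 216 (O = -54*(-4) = 216)
x = 216
D = -1732
D - ((x - 61*(-12)) + X) = -1732 - ((216 - 61*(-12)) - 695) = -1732 - ((216 + 732) - 695) = -1732 - (948 - 695) = -1732 - 1*253 = -1732 - 253 = -1985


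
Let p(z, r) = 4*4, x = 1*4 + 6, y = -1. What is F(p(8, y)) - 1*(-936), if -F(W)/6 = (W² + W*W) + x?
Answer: -2196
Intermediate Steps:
x = 10 (x = 4 + 6 = 10)
p(z, r) = 16
F(W) = -60 - 12*W² (F(W) = -6*((W² + W*W) + 10) = -6*((W² + W²) + 10) = -6*(2*W² + 10) = -6*(10 + 2*W²) = -60 - 12*W²)
F(p(8, y)) - 1*(-936) = (-60 - 12*16²) - 1*(-936) = (-60 - 12*256) + 936 = (-60 - 3072) + 936 = -3132 + 936 = -2196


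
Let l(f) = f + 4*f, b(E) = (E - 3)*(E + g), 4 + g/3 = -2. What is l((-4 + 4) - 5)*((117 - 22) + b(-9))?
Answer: -10475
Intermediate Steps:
g = -18 (g = -12 + 3*(-2) = -12 - 6 = -18)
b(E) = (-18 + E)*(-3 + E) (b(E) = (E - 3)*(E - 18) = (-3 + E)*(-18 + E) = (-18 + E)*(-3 + E))
l(f) = 5*f
l((-4 + 4) - 5)*((117 - 22) + b(-9)) = (5*((-4 + 4) - 5))*((117 - 22) + (54 + (-9)² - 21*(-9))) = (5*(0 - 5))*(95 + (54 + 81 + 189)) = (5*(-5))*(95 + 324) = -25*419 = -10475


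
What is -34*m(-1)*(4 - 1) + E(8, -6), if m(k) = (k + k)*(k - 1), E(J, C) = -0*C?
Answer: -408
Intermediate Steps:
E(J, C) = 0 (E(J, C) = -1*0 = 0)
m(k) = 2*k*(-1 + k) (m(k) = (2*k)*(-1 + k) = 2*k*(-1 + k))
-34*m(-1)*(4 - 1) + E(8, -6) = -34*2*(-1)*(-1 - 1)*(4 - 1) + 0 = -34*2*(-1)*(-2)*3 + 0 = -136*3 + 0 = -34*12 + 0 = -408 + 0 = -408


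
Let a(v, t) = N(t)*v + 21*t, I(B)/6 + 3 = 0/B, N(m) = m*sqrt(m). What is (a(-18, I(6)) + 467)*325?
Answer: 28925 + 315900*I*sqrt(2) ≈ 28925.0 + 4.4675e+5*I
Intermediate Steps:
N(m) = m**(3/2)
I(B) = -18 (I(B) = -18 + 6*(0/B) = -18 + 6*0 = -18 + 0 = -18)
a(v, t) = 21*t + v*t**(3/2) (a(v, t) = t**(3/2)*v + 21*t = v*t**(3/2) + 21*t = 21*t + v*t**(3/2))
(a(-18, I(6)) + 467)*325 = ((21*(-18) - (-972)*I*sqrt(2)) + 467)*325 = ((-378 - (-972)*I*sqrt(2)) + 467)*325 = ((-378 + 972*I*sqrt(2)) + 467)*325 = (89 + 972*I*sqrt(2))*325 = 28925 + 315900*I*sqrt(2)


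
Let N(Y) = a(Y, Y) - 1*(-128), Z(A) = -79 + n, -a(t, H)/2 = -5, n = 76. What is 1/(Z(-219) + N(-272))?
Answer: 1/135 ≈ 0.0074074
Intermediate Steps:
a(t, H) = 10 (a(t, H) = -2*(-5) = 10)
Z(A) = -3 (Z(A) = -79 + 76 = -3)
N(Y) = 138 (N(Y) = 10 - 1*(-128) = 10 + 128 = 138)
1/(Z(-219) + N(-272)) = 1/(-3 + 138) = 1/135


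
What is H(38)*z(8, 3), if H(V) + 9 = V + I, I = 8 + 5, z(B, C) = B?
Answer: 336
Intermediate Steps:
I = 13
H(V) = 4 + V (H(V) = -9 + (V + 13) = -9 + (13 + V) = 4 + V)
H(38)*z(8, 3) = (4 + 38)*8 = 42*8 = 336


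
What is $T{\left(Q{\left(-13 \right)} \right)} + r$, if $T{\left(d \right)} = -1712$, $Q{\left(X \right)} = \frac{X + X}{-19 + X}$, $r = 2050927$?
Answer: $2049215$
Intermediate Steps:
$Q{\left(X \right)} = \frac{2 X}{-19 + X}$
$T{\left(Q{\left(-13 \right)} \right)} + r = -1712 + 2050927 = 2049215$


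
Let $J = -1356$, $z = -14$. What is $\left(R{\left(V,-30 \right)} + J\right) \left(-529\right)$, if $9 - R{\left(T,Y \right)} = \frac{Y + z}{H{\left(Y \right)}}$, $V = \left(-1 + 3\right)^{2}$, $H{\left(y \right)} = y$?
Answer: $\frac{10700083}{15} \approx 7.1334 \cdot 10^{5}$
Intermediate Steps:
$V = 4$ ($V = 2^{2} = 4$)
$R{\left(T,Y \right)} = 9 - \frac{-14 + Y}{Y}$ ($R{\left(T,Y \right)} = 9 - \frac{Y - 14}{Y} = 9 - \frac{-14 + Y}{Y}$)
$\left(R{\left(V,-30 \right)} + J\right) \left(-529\right) = \left(\left(8 + \frac{14}{-30}\right) - 1356\right) \left(-529\right) = \left(\left(8 + 14 \left(- \frac{1}{30}\right)\right) - 1356\right) \left(-529\right) = \left(\left(8 - \frac{7}{15}\right) - 1356\right) \left(-529\right) = \left(\frac{113}{15} - 1356\right) \left(-529\right) = \left(- \frac{20227}{15}\right) \left(-529\right) = \frac{10700083}{15}$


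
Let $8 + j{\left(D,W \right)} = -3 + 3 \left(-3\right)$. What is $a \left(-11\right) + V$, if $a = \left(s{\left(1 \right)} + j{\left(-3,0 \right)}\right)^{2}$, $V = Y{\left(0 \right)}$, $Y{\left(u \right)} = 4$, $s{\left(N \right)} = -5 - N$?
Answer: $-7432$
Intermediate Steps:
$j{\left(D,W \right)} = -20$ ($j{\left(D,W \right)} = -8 + \left(-3 + 3 \left(-3\right)\right) = -8 - 12 = -20$)
$V = 4$
$a = 676$ ($a = \left(\left(-5 - 1\right) - 20\right)^{2} = \left(-6 - 20\right)^{2} = \left(-26\right)^{2} = 676$)
$a \left(-11\right) + V = 676 \left(-11\right) + 4 = -7436 + 4 = -7432$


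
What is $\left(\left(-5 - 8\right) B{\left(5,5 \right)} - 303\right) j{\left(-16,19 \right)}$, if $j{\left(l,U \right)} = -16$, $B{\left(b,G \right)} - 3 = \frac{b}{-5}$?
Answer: $5264$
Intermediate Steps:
$B{\left(b,G \right)} = 3 - \frac{b}{5}$ ($B{\left(b,G \right)} = 3 + \frac{b}{-5} = 3 + b \left(- \frac{1}{5}\right) = 3 - \frac{b}{5}$)
$\left(\left(-5 - 8\right) B{\left(5,5 \right)} - 303\right) j{\left(-16,19 \right)} = \left(\left(-5 - 8\right) \left(3 - 1\right) - 303\right) \left(-16\right) = \left(- 13 \left(3 - 1\right) - 303\right) \left(-16\right) = \left(\left(-13\right) 2 - 303\right) \left(-16\right) = \left(-26 - 303\right) \left(-16\right) = \left(-329\right) \left(-16\right) = 5264$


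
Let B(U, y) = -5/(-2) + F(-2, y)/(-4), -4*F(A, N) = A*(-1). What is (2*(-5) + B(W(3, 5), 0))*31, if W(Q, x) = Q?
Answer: -1829/8 ≈ -228.63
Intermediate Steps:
F(A, N) = A/4 (F(A, N) = -A*(-1)/4 = -(-1)*A/4 = A/4)
B(U, y) = 21/8 (B(U, y) = -5/(-2) + ((¼)*(-2))/(-4) = -5*(-½) - ½*(-¼) = 5/2 + ⅛ = 21/8)
(2*(-5) + B(W(3, 5), 0))*31 = (2*(-5) + 21/8)*31 = (-10 + 21/8)*31 = -59/8*31 = -1829/8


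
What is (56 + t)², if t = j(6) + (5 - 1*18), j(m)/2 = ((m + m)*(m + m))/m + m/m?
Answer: 8649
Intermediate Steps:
j(m) = 2 + 8*m (j(m) = 2*(((m + m)*(m + m))/m + m/m) = 2*(((2*m)*(2*m))/m + 1) = 2*((4*m²)/m + 1) = 2*(4*m + 1) = 2*(1 + 4*m) = 2 + 8*m)
t = 37 (t = (2 + 8*6) + (5 - 1*18) = (2 + 48) + (5 - 18) = 50 - 13 = 37)
(56 + t)² = (56 + 37)² = 93² = 8649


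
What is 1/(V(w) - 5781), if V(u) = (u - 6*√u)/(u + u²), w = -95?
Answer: -4852695950/28053486911411 + 564*I*√95/28053486911411 ≈ -0.00017298 + 1.9595e-10*I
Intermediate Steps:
V(u) = (u - 6*√u)/(u + u²)
1/(V(w) - 5781) = 1/((-95 - 6*I*√95)/((-95)*(1 - 95)) - 5781) = 1/(-1/95*(-95 - 6*I*√95)/(-94) - 5781) = 1/(-1/95*(-1/94)*(-95 - 6*I*√95) - 5781) = 1/((-1/94 - 3*I*√95/4465) - 5781) = 1/(-543415/94 - 3*I*√95/4465)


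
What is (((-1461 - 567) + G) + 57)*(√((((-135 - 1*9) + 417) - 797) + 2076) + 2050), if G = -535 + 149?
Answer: -4831850 - 9428*√97 ≈ -4.9247e+6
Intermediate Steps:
G = -386
(((-1461 - 567) + G) + 57)*(√((((-135 - 1*9) + 417) - 797) + 2076) + 2050) = (((-1461 - 567) - 386) + 57)*(√((((-135 - 1*9) + 417) - 797) + 2076) + 2050) = ((-2028 - 386) + 57)*(√((((-135 - 9) + 417) - 797) + 2076) + 2050) = (-2414 + 57)*(√(((-144 + 417) - 797) + 2076) + 2050) = -2357*(√((273 - 797) + 2076) + 2050) = -2357*(√(-524 + 2076) + 2050) = -2357*(√1552 + 2050) = -2357*(4*√97 + 2050) = -2357*(2050 + 4*√97) = -4831850 - 9428*√97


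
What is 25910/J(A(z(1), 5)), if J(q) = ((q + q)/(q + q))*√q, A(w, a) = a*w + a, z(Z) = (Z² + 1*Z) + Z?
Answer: 2591*√5 ≈ 5793.7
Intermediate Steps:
z(Z) = Z² + 2*Z (z(Z) = (Z² + Z) + Z = (Z + Z²) + Z = Z² + 2*Z)
A(w, a) = a + a*w
J(q) = √q (J(q) = ((2*q)/((2*q)))*√q = ((2*q)*(1/(2*q)))*√q = 1*√q = √q)
25910/J(A(z(1), 5)) = 25910/(√(5*(1 + 1*(2 + 1)))) = 25910/(√(5*(1 + 1*3))) = 25910/(√(5*(1 + 3))) = 25910/(√(5*4)) = 25910/(√20) = 25910/((2*√5)) = 25910*(√5/10) = 2591*√5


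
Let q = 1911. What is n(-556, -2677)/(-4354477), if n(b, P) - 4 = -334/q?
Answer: -7310/8321405547 ≈ -8.7846e-7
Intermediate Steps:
n(b, P) = 7310/1911 (n(b, P) = 4 - 334/1911 = 7310/1911)
n(-556, -2677)/(-4354477) = (7310/1911)/(-4354477) = (7310/1911)*(-1/4354477) = -7310/8321405547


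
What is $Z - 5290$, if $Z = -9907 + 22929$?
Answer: $7732$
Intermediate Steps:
$Z = 13022$
$Z - 5290 = 13022 - 5290 = 7732$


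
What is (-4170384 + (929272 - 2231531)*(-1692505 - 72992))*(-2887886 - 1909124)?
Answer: -11028950499967056390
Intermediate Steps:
(-4170384 + (929272 - 2231531)*(-1692505 - 72992))*(-2887886 - 1909124) = (-4170384 - 1302259*(-1765497))*(-4797010) = (-4170384 + 2299134357723)*(-4797010) = 2299130187339*(-4797010) = -11028950499967056390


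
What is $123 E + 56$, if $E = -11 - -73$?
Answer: $7682$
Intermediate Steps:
$E = 62$ ($E = -11 + 73 = 62$)
$123 E + 56 = 123 \cdot 62 + 56 = 7626 + 56 = 7682$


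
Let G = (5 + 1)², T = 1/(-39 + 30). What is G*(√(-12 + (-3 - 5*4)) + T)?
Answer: -4 + 36*I*√35 ≈ -4.0 + 212.98*I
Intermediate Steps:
T = -⅑ (T = 1/(-9) = -⅑ ≈ -0.11111)
G = 36 (G = 6² = 36)
G*(√(-12 + (-3 - 5*4)) + T) = 36*(√(-12 + (-3 - 5*4)) - ⅑) = 36*(√(-12 + (-3 - 20)) - ⅑) = 36*(√(-12 - 23) - ⅑) = 36*(√(-35) - ⅑) = 36*(I*√35 - ⅑) = 36*(-⅑ + I*√35) = -4 + 36*I*√35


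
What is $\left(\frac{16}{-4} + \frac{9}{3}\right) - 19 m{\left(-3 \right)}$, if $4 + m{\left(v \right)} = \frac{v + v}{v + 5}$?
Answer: $132$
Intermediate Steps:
$m{\left(v \right)} = -4 + \frac{2 v}{5 + v}$ ($m{\left(v \right)} = -4 + \frac{v + v}{v + 5} = -4 + \frac{2 v}{5 + v}$)
$\left(\frac{16}{-4} + \frac{9}{3}\right) - 19 m{\left(-3 \right)} = \left(\frac{16}{-4} + \frac{9}{3}\right) - 19 \frac{2 \left(-10 - -3\right)}{5 - 3} = \left(16 \left(- \frac{1}{4}\right) + 9 \cdot \frac{1}{3}\right) - 19 \frac{2 \left(-10 + 3\right)}{2} = \left(-4 + 3\right) - 19 \cdot 2 \cdot \frac{1}{2} \left(-7\right) = -1 - -133 = -1 + 133 = 132$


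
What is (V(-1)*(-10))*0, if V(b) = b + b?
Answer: 0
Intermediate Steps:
V(b) = 2*b
(V(-1)*(-10))*0 = ((2*(-1))*(-10))*0 = -2*(-10)*0 = 20*0 = 0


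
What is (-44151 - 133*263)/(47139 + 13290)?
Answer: -79130/60429 ≈ -1.3095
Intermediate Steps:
(-44151 - 133*263)/(47139 + 13290) = (-44151 - 34979)/60429 = -79130*1/60429 = -79130/60429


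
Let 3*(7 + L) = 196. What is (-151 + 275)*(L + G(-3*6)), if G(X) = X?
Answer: 15004/3 ≈ 5001.3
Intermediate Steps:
L = 175/3 (L = -7 + (1/3)*196 = -7 + 196/3 = 175/3 ≈ 58.333)
(-151 + 275)*(L + G(-3*6)) = (-151 + 275)*(175/3 - 3*6) = 124*(175/3 - 18) = 124*(121/3) = 15004/3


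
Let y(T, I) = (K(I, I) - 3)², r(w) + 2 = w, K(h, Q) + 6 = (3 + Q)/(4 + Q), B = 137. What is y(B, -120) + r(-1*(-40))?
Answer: 1370657/13456 ≈ 101.86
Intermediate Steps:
K(h, Q) = -6 + (3 + Q)/(4 + Q)
r(w) = -2 + w
y(T, I) = (-3 + (-21 - 5*I)/(4 + I))² (y(T, I) = ((-21 - 5*I)/(4 + I) - 3)² = (-3 + (-21 - 5*I)/(4 + I))²)
y(B, -120) + r(-1*(-40)) = (33 + 8*(-120))²/(4 - 120)² + (-2 - 1*(-40)) = (33 - 960)²/(-116)² + (-2 + 40) = (1/13456)*(-927)² + 38 = (1/13456)*859329 + 38 = 859329/13456 + 38 = 1370657/13456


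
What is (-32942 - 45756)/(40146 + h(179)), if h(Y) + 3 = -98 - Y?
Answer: -39349/19933 ≈ -1.9741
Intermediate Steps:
h(Y) = -101 - Y (h(Y) = -3 + (-98 - Y) = -101 - Y)
(-32942 - 45756)/(40146 + h(179)) = (-32942 - 45756)/(40146 + (-101 - 1*179)) = -78698/(40146 + (-101 - 179)) = -78698/(40146 - 280) = -78698/39866 = -78698*1/39866 = -39349/19933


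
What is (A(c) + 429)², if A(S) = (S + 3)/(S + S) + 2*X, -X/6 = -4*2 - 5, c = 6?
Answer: 5489649/16 ≈ 3.4310e+5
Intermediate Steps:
X = 78 (X = -6*(-4*2 - 5) = -6*(-8 - 5) = -6*(-13) = 78)
A(S) = 156 + (3 + S)/(2*S) (A(S) = (S + 3)/(S + S) + 2*78 = (3 + S)/((2*S)) + 156 = (3 + S)*(1/(2*S)) + 156 = (3 + S)/(2*S) + 156 = 156 + (3 + S)/(2*S))
(A(c) + 429)² = ((½)*(3 + 313*6)/6 + 429)² = ((½)*(⅙)*(3 + 1878) + 429)² = ((½)*(⅙)*1881 + 429)² = (627/4 + 429)² = (2343/4)² = 5489649/16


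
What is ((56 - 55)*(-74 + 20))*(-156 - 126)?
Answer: 15228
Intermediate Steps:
((56 - 55)*(-74 + 20))*(-156 - 126) = (1*(-54))*(-282) = -54*(-282) = 15228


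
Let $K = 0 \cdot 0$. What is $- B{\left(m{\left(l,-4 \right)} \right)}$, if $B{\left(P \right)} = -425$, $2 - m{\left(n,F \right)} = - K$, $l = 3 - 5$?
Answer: $425$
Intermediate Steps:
$l = -2$
$K = 0$
$m{\left(n,F \right)} = 2$ ($m{\left(n,F \right)} = 2 - \left(-1\right) 0 = 2 - 0 = 2 + 0 = 2$)
$- B{\left(m{\left(l,-4 \right)} \right)} = \left(-1\right) \left(-425\right) = 425$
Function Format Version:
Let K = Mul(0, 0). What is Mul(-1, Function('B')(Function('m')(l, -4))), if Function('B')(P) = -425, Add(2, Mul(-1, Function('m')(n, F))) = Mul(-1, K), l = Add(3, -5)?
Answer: 425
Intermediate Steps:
l = -2
K = 0
Function('m')(n, F) = 2 (Function('m')(n, F) = Add(2, Mul(-1, Mul(-1, 0))) = Add(2, Mul(-1, 0)) = Add(2, 0) = 2)
Mul(-1, Function('B')(Function('m')(l, -4))) = Mul(-1, -425) = 425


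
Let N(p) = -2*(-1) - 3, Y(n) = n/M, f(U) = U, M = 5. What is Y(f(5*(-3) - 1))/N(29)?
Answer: 16/5 ≈ 3.2000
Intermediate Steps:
Y(n) = n/5
N(p) = -1 (N(p) = 2 - 3 = -1)
Y(f(5*(-3) - 1))/N(29) = ((5*(-3) - 1)/5)/(-1) = ((-15 - 1)/5)*(-1) = ((⅕)*(-16))*(-1) = -16/5*(-1) = 16/5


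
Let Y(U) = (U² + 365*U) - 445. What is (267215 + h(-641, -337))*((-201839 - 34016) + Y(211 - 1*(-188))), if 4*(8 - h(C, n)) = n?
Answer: 18320169686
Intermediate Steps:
h(C, n) = 8 - n/4
Y(U) = -445 + U² + 365*U
(267215 + h(-641, -337))*((-201839 - 34016) + Y(211 - 1*(-188))) = (267215 + (8 - ¼*(-337)))*((-201839 - 34016) + (-445 + (211 - 1*(-188))² + 365*(211 - 1*(-188)))) = (267215 + (8 + 337/4))*(-235855 + (-445 + (211 + 188)² + 365*(211 + 188))) = (267215 + 369/4)*(-235855 + (-445 + 399² + 365*399)) = 1069229*(-235855 + (-445 + 159201 + 145635))/4 = 1069229*(-235855 + 304391)/4 = (1069229/4)*68536 = 18320169686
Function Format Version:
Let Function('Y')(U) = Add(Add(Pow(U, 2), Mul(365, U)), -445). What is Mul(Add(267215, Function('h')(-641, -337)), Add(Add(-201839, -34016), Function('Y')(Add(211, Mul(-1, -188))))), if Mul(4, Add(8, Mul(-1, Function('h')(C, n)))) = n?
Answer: 18320169686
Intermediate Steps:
Function('h')(C, n) = Add(8, Mul(Rational(-1, 4), n))
Function('Y')(U) = Add(-445, Pow(U, 2), Mul(365, U))
Mul(Add(267215, Function('h')(-641, -337)), Add(Add(-201839, -34016), Function('Y')(Add(211, Mul(-1, -188))))) = Mul(Add(267215, Add(8, Mul(Rational(-1, 4), -337))), Add(Add(-201839, -34016), Add(-445, Pow(Add(211, Mul(-1, -188)), 2), Mul(365, Add(211, Mul(-1, -188)))))) = Mul(Add(267215, Add(8, Rational(337, 4))), Add(-235855, Add(-445, Pow(Add(211, 188), 2), Mul(365, Add(211, 188))))) = Mul(Add(267215, Rational(369, 4)), Add(-235855, Add(-445, Pow(399, 2), Mul(365, 399)))) = Mul(Rational(1069229, 4), Add(-235855, Add(-445, 159201, 145635))) = Mul(Rational(1069229, 4), Add(-235855, 304391)) = Mul(Rational(1069229, 4), 68536) = 18320169686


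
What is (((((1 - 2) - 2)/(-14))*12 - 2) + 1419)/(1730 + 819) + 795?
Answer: 14195122/17843 ≈ 795.56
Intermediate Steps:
(((((1 - 2) - 2)/(-14))*12 - 2) + 1419)/(1730 + 819) + 795 = ((((-1 - 2)*(-1/14))*12 - 2) + 1419)/2549 + 795 = ((-3*(-1/14)*12 - 2) + 1419)*(1/2549) + 795 = (((3/14)*12 - 2) + 1419)*(1/2549) + 795 = ((18/7 - 2) + 1419)*(1/2549) + 795 = (4/7 + 1419)*(1/2549) + 795 = (9937/7)*(1/2549) + 795 = 9937/17843 + 795 = 14195122/17843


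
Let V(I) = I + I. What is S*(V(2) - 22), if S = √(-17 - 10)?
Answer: -54*I*√3 ≈ -93.531*I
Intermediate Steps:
V(I) = 2*I
S = 3*I*√3 (S = √(-27) = 3*I*√3 ≈ 5.1962*I)
S*(V(2) - 22) = (3*I*√3)*(2*2 - 22) = (3*I*√3)*(4 - 22) = (3*I*√3)*(-18) = -54*I*√3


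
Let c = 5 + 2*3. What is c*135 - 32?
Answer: 1453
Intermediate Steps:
c = 11 (c = 5 + 6 = 11)
c*135 - 32 = 11*135 - 32 = 1485 - 32 = 1453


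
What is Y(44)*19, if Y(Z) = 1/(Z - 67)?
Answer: -19/23 ≈ -0.82609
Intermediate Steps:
Y(Z) = 1/(-67 + Z)
Y(44)*19 = 19/(-67 + 44) = 19/(-23) = -1/23*19 = -19/23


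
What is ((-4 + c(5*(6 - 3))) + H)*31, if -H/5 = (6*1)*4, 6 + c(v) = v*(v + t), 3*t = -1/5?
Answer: 2914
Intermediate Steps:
t = -1/15 (t = (-1/5)/3 = (-1*⅕)/3 = (⅓)*(-⅕) = -1/15 ≈ -0.066667)
c(v) = -6 + v*(-1/15 + v) (c(v) = -6 + v*(v - 1/15) = -6 + v*(-1/15 + v))
H = -120 (H = -5*6*1*4 = -30*4 = -5*24 = -120)
((-4 + c(5*(6 - 3))) + H)*31 = ((-4 + (-6 + (5*(6 - 3))² - (6 - 3)/3)) - 120)*31 = ((-4 + (-6 + (5*3)² - 3/3)) - 120)*31 = ((-4 + (-6 + 15² - 1/15*15)) - 120)*31 = ((-4 + (-6 + 225 - 1)) - 120)*31 = ((-4 + 218) - 120)*31 = (214 - 120)*31 = 94*31 = 2914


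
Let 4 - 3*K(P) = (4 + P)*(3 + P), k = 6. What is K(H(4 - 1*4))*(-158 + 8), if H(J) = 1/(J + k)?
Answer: 8275/18 ≈ 459.72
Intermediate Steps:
H(J) = 1/(6 + J) (H(J) = 1/(J + 6) = 1/(6 + J))
K(P) = 4/3 - (3 + P)*(4 + P)/3 (K(P) = 4/3 - (4 + P)*(3 + P)/3 = 4/3 - (3 + P)*(4 + P)/3)
K(H(4 - 1*4))*(-158 + 8) = (-8/3 - 7/(3*(6 + (4 - 1*4))) - 1/(3*(6 + (4 - 1*4))²))*(-158 + 8) = (-8/3 - 7/(3*(6 + (4 - 4))) - 1/(3*(6 + (4 - 4))²))*(-150) = (-8/3 - 7/(3*(6 + 0)) - 1/(3*(6 + 0)²))*(-150) = (-8/3 - 7/3/6 - (1/6)²/3)*(-150) = (-8/3 - 7/3*⅙ - (⅙)²/3)*(-150) = (-8/3 - 7/18 - ⅓*1/36)*(-150) = (-8/3 - 7/18 - 1/108)*(-150) = -331/108*(-150) = 8275/18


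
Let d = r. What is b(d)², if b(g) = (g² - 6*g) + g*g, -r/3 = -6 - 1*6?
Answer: 5645376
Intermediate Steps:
r = 36 (r = -3*(-6 - 1*6) = -3*(-6 - 6) = -3*(-12) = 36)
d = 36
b(g) = -6*g + 2*g² (b(g) = (g² - 6*g) + g² = -6*g + 2*g²)
b(d)² = (2*36*(-3 + 36))² = (2*36*33)² = 2376² = 5645376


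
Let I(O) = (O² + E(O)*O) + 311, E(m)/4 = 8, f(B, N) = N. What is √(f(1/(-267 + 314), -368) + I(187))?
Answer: 24*√71 ≈ 202.23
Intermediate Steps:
E(m) = 32 (E(m) = 4*8 = 32)
I(O) = 311 + O² + 32*O (I(O) = (O² + 32*O) + 311 = 311 + O² + 32*O)
√(f(1/(-267 + 314), -368) + I(187)) = √(-368 + (311 + 187² + 32*187)) = √(-368 + (311 + 34969 + 5984)) = √(-368 + 41264) = √40896 = 24*√71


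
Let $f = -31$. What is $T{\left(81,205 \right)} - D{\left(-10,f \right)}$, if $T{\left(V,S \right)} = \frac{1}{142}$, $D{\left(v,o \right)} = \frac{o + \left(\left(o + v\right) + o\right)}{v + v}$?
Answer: $- \frac{7303}{1420} \approx -5.143$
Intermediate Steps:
$D{\left(v,o \right)} = \frac{v + 3 o}{2 v}$ ($D{\left(v,o \right)} = \frac{o + \left(v + 2 o\right)}{2 v} = \left(v + 3 o\right) \frac{1}{2 v} = \frac{v + 3 o}{2 v}$)
$T{\left(V,S \right)} = \frac{1}{142}$
$T{\left(81,205 \right)} - D{\left(-10,f \right)} = \frac{1}{142} - \frac{-10 + 3 \left(-31\right)}{2 \left(-10\right)} = \frac{1}{142} - \frac{1}{2} \left(- \frac{1}{10}\right) \left(-10 - 93\right) = \frac{1}{142} - \frac{1}{2} \left(- \frac{1}{10}\right) \left(-103\right) = \frac{1}{142} - \frac{103}{20} = - \frac{7303}{1420}$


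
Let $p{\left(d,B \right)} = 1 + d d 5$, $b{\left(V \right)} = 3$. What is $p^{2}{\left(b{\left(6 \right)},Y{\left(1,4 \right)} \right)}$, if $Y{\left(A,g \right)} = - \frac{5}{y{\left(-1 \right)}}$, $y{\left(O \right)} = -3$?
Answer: $2116$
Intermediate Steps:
$Y{\left(A,g \right)} = \frac{5}{3}$ ($Y{\left(A,g \right)} = - \frac{5}{-3} = \left(-5\right) \left(- \frac{1}{3}\right) = \frac{5}{3}$)
$p{\left(d,B \right)} = 1 + 5 d^{2}$ ($p{\left(d,B \right)} = 1 + d 5 d = 1 + 5 d^{2}$)
$p^{2}{\left(b{\left(6 \right)},Y{\left(1,4 \right)} \right)} = \left(1 + 5 \cdot 3^{2}\right)^{2} = \left(1 + 5 \cdot 9\right)^{2} = \left(1 + 45\right)^{2} = 46^{2} = 2116$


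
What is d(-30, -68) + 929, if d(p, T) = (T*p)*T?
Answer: -137791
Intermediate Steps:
d(p, T) = p*T²
d(-30, -68) + 929 = -30*(-68)² + 929 = -30*4624 + 929 = -138720 + 929 = -137791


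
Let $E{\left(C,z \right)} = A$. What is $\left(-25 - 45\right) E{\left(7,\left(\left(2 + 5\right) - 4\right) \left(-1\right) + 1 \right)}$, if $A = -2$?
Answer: $140$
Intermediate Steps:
$E{\left(C,z \right)} = -2$
$\left(-25 - 45\right) E{\left(7,\left(\left(2 + 5\right) - 4\right) \left(-1\right) + 1 \right)} = \left(-25 - 45\right) \left(-2\right) = \left(-70\right) \left(-2\right) = 140$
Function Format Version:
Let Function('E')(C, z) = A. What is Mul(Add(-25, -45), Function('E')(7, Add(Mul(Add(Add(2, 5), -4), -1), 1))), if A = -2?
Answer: 140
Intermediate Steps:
Function('E')(C, z) = -2
Mul(Add(-25, -45), Function('E')(7, Add(Mul(Add(Add(2, 5), -4), -1), 1))) = Mul(Add(-25, -45), -2) = Mul(-70, -2) = 140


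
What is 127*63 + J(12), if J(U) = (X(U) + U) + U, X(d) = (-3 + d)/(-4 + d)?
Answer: 64209/8 ≈ 8026.1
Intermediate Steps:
X(d) = (-3 + d)/(-4 + d)
J(U) = 2*U + (-3 + U)/(-4 + U) (J(U) = ((-3 + U)/(-4 + U) + U) + U = (U + (-3 + U)/(-4 + U)) + U = 2*U + (-3 + U)/(-4 + U))
127*63 + J(12) = 127*63 + (-3 + 12 + 2*12*(-4 + 12))/(-4 + 12) = 8001 + (-3 + 12 + 2*12*8)/8 = 8001 + (-3 + 12 + 192)/8 = 8001 + (1/8)*201 = 8001 + 201/8 = 64209/8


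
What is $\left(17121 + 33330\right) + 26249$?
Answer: $76700$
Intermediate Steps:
$\left(17121 + 33330\right) + 26249 = 50451 + 26249 = 76700$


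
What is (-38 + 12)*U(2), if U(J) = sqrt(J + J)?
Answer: -52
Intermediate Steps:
U(J) = sqrt(2)*sqrt(J) (U(J) = sqrt(2*J) = sqrt(2)*sqrt(J))
(-38 + 12)*U(2) = (-38 + 12)*(sqrt(2)*sqrt(2)) = -26*2 = -52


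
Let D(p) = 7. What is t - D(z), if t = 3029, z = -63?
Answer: 3022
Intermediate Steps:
t - D(z) = 3029 - 1*7 = 3029 - 7 = 3022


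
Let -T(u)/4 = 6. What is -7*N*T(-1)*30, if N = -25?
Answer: -126000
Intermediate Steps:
T(u) = -24 (T(u) = -4*6 = -24)
-7*N*T(-1)*30 = -7*(-25*(-24))*30 = -4200*30 = -7*18000 = -126000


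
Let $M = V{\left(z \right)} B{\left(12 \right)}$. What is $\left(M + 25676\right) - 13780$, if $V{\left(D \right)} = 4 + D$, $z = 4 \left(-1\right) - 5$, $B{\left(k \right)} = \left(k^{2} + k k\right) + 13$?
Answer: $10391$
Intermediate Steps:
$B{\left(k \right)} = 13 + 2 k^{2}$ ($B{\left(k \right)} = \left(k^{2} + k^{2}\right) + 13 = 2 k^{2} + 13 = 13 + 2 k^{2}$)
$z = -9$ ($z = -4 - 5 = -9$)
$M = -1505$ ($M = \left(4 - 9\right) \left(13 + 2 \cdot 12^{2}\right) = - 5 \left(13 + 2 \cdot 144\right) = - 5 \left(13 + 288\right) = \left(-5\right) 301 = -1505$)
$\left(M + 25676\right) - 13780 = \left(-1505 + 25676\right) - 13780 = 24171 - 13780 = 10391$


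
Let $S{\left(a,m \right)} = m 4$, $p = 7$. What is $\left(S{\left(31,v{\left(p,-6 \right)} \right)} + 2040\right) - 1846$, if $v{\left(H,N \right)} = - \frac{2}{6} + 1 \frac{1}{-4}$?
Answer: $\frac{575}{3} \approx 191.67$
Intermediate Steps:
$v{\left(H,N \right)} = - \frac{7}{12}$ ($v{\left(H,N \right)} = \left(-2\right) \frac{1}{6} + 1 \left(- \frac{1}{4}\right) = - \frac{1}{3} - \frac{1}{4} = - \frac{7}{12}$)
$S{\left(a,m \right)} = 4 m$
$\left(S{\left(31,v{\left(p,-6 \right)} \right)} + 2040\right) - 1846 = \left(4 \left(- \frac{7}{12}\right) + 2040\right) - 1846 = \left(- \frac{7}{3} + 2040\right) - 1846 = \frac{6113}{3} - 1846 = \frac{575}{3}$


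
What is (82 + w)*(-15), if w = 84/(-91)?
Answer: -15810/13 ≈ -1216.2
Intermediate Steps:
w = -12/13 (w = 84*(-1/91) = -12/13 ≈ -0.92308)
(82 + w)*(-15) = (82 - 12/13)*(-15) = (1054/13)*(-15) = -15810/13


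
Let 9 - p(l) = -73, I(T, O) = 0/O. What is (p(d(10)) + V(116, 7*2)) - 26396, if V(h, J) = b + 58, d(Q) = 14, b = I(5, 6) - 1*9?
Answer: -26265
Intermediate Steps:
I(T, O) = 0
b = -9 (b = 0 - 1*9 = 0 - 9 = -9)
p(l) = 82 (p(l) = 9 - 1*(-73) = 9 + 73 = 82)
V(h, J) = 49 (V(h, J) = -9 + 58 = 49)
(p(d(10)) + V(116, 7*2)) - 26396 = (82 + 49) - 26396 = 131 - 26396 = -26265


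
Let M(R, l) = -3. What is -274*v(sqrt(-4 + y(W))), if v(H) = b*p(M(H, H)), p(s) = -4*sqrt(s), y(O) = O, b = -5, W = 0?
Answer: -5480*I*sqrt(3) ≈ -9491.6*I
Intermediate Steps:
v(H) = 20*I*sqrt(3) (v(H) = -(-20)*sqrt(-3) = -(-20)*I*sqrt(3) = 20*I*sqrt(3))
-274*v(sqrt(-4 + y(W))) = -5480*I*sqrt(3)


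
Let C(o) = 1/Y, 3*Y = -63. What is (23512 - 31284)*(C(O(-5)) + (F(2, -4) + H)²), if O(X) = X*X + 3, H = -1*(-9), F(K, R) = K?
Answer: -19740880/21 ≈ -9.4004e+5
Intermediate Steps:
Y = -21 (Y = (⅓)*(-63) = -21)
H = 9
O(X) = 3 + X² (O(X) = X² + 3 = 3 + X²)
C(o) = -1/21 (C(o) = 1/(-21) = -1/21)
(23512 - 31284)*(C(O(-5)) + (F(2, -4) + H)²) = (23512 - 31284)*(-1/21 + (2 + 9)²) = -7772*(-1/21 + 11²) = -7772*(-1/21 + 121) = -7772*2540/21 = -19740880/21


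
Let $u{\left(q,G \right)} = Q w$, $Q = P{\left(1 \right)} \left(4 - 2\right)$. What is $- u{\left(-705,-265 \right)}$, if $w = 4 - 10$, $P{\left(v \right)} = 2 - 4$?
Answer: $-24$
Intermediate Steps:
$P{\left(v \right)} = -2$ ($P{\left(v \right)} = 2 - 4 = -2$)
$Q = -4$ ($Q = - 2 \left(4 - 2\right) = \left(-2\right) 2 = -4$)
$w = -6$ ($w = 4 - 10 = -6$)
$u{\left(q,G \right)} = 24$ ($u{\left(q,G \right)} = \left(-4\right) \left(-6\right) = 24$)
$- u{\left(-705,-265 \right)} = \left(-1\right) 24 = -24$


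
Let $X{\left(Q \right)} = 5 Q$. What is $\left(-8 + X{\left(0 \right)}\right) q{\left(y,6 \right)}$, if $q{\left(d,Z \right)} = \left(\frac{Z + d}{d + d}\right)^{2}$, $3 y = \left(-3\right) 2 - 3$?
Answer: $-2$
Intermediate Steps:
$y = -3$ ($y = \frac{\left(-3\right) 2 - 3}{3} = \frac{-6 - 3}{3} = \frac{1}{3} \left(-9\right) = -3$)
$q{\left(d,Z \right)} = \frac{\left(Z + d\right)^{2}}{4 d^{2}}$ ($q{\left(d,Z \right)} = \left(\frac{Z + d}{2 d}\right)^{2} = \frac{\left(Z + d\right)^{2}}{4 d^{2}}$)
$\left(-8 + X{\left(0 \right)}\right) q{\left(y,6 \right)} = \left(-8 + 5 \cdot 0\right) \frac{\left(6 - 3\right)^{2}}{4 \cdot 9} = \left(-8 + 0\right) \frac{1}{4} \cdot \frac{1}{9} \cdot 3^{2} = - 8 \cdot \frac{1}{4} \cdot \frac{1}{9} \cdot 9 = \left(-8\right) \frac{1}{4} = -2$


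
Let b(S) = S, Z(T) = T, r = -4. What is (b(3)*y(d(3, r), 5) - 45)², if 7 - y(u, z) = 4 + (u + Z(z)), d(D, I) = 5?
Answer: 4356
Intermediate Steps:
y(u, z) = 3 - u - z (y(u, z) = 7 - (4 + (u + z)) = 7 - (4 + u + z) = 7 + (-4 - u - z) = 3 - u - z)
(b(3)*y(d(3, r), 5) - 45)² = (3*(3 - 1*5 - 1*5) - 45)² = (3*(3 - 5 - 5) - 45)² = (3*(-7) - 45)² = (-21 - 45)² = (-66)² = 4356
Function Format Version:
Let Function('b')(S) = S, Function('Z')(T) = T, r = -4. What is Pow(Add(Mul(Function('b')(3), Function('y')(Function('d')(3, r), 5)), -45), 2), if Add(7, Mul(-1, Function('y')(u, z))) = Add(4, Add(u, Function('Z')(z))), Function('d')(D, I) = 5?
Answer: 4356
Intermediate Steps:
Function('y')(u, z) = Add(3, Mul(-1, u), Mul(-1, z)) (Function('y')(u, z) = Add(7, Mul(-1, Add(4, Add(u, z)))) = Add(7, Mul(-1, Add(4, u, z))) = Add(7, Add(-4, Mul(-1, u), Mul(-1, z))) = Add(3, Mul(-1, u), Mul(-1, z)))
Pow(Add(Mul(Function('b')(3), Function('y')(Function('d')(3, r), 5)), -45), 2) = Pow(Add(Mul(3, Add(3, Mul(-1, 5), Mul(-1, 5))), -45), 2) = Pow(Add(Mul(3, Add(3, -5, -5)), -45), 2) = Pow(Add(Mul(3, -7), -45), 2) = Pow(Add(-21, -45), 2) = Pow(-66, 2) = 4356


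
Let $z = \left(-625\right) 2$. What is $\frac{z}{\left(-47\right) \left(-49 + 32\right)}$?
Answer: $- \frac{1250}{799} \approx -1.5645$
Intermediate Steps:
$z = -1250$
$\frac{z}{\left(-47\right) \left(-49 + 32\right)} = - \frac{1250}{\left(-47\right) \left(-49 + 32\right)} = - \frac{1250}{\left(-47\right) \left(-17\right)} = - \frac{1250}{799}$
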